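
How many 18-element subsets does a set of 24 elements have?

C(24,18) = C(24,6) by symmetry.
C(24,6) = (24·23·22·21·20·19) / 6! = 96909120 / 720 = 134596.

134596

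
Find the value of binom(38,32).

2760681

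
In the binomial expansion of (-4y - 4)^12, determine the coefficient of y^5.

The general term is C(12,j)·(-4y)^j·(-4)^(12-j); the y^5 term has j = 5.
C(12,5) = 792.
Coefficient = C(12,5) · (-4)^5 · (-4)^7 = 792 · (-1024) · (-16384) = 13287555072.

13287555072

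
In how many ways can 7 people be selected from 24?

This is C(24,7) = 346104.

346104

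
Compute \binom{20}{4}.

4845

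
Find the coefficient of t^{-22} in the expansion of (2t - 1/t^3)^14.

-64064

General term: C(14,j)·(2t)^j·(-1/t^3)^(14-j), with t-exponent 1j − 3(14−j) = 4j − 42.
Set 4j − 42 = -22: j = 5.
C(14,5) = 2002; 2^5 = 32; (-1)^9 = -1.
Coefficient = 2002 · 32 · (-1) = -64064.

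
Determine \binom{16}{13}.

C(16,13) = C(16,3) by symmetry.
C(16,3) = (16·15·14) / 3! = 3360 / 6 = 560.

560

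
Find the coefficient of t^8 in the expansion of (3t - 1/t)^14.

-64481508

General term: C(14,j)·(3t)^j·(-1/t)^(14-j), with t-exponent 1j − 1(14−j) = 2j − 14.
Set 2j − 14 = 8: j = 11.
C(14,11) = 364; 3^11 = 177147; (-1)^3 = -1.
Coefficient = 364 · 177147 · (-1) = -64481508.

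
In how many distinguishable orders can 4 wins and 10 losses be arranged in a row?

1001

Choose positions for the wins: C(14,4) = 1001.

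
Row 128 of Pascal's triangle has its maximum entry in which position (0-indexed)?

C(128,j) is maximized at j = 128/2 = 64.

64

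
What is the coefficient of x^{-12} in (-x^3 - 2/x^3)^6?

General term: C(6,j)·(-x^3)^j·(-2/x^3)^(6-j), with x-exponent 3j − 3(6−j) = 6j − 18.
Set 6j − 18 = -12: j = 1.
C(6,1) = 6; (-1)^1 = -1; (-2)^5 = -32.
Coefficient = 6 · (-1) · (-32) = 192.

192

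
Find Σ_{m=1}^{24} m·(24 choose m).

201326592

Differentiating (1+x)^24 and setting x=1: Σ m·C(24,m) = 24·2^23 = 201326592.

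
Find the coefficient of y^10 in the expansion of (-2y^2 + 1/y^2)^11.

42240

General term: C(11,j)·(-2y^2)^j·(1/y^2)^(11-j), with y-exponent 2j − 2(11−j) = 4j − 22.
Set 4j − 22 = 10: j = 8.
C(11,8) = 165; (-2)^8 = 256; 1^3 = 1.
Coefficient = 165 · 256 · 1 = 42240.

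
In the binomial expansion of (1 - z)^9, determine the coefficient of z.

-9

The general term is C(9,j)·(1)^j·(-z)^(9-j); the z^1 term has j = 8.
C(9,8) = 9.
Coefficient = C(9,8) · (-1)^1 = 9 · (-1) = -9.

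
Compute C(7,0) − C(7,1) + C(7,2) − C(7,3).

-20

The partial alternating sum Σ_{k=0}^{3} (−1)^k C(7,k) = (−1)^3 C(6,3) = -20.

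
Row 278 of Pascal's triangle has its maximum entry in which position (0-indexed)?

C(278,r) is maximized at r = 278/2 = 139.

139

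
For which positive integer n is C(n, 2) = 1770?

n(n−1)/2 = 1770 ⇒ n(n−1) = 3540. Since 60·59 = 3540, n = 60.

60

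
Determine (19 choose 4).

3876

C(19,4) = (19·18·17·16) / 4! = 93024 / 24 = 3876.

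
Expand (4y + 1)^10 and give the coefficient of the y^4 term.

The general term is C(10,j)·(4y)^j·(1)^(10-j); the y^4 term has j = 4.
C(10,4) = 210.
Coefficient = C(10,4) · 4^4 = 210 · 256 = 53760.

53760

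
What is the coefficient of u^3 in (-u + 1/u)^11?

-330

General term: C(11,j)·(-u)^j·(1/u)^(11-j), with u-exponent 1j − 1(11−j) = 2j − 11.
Set 2j − 11 = 3: j = 7.
C(11,7) = 330; (-1)^7 = -1; 1^4 = 1.
Coefficient = 330 · (-1) · 1 = -330.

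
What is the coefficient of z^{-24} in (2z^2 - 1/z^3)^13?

2288

General term: C(13,j)·(2z^2)^j·(-1/z^3)^(13-j), with z-exponent 2j − 3(13−j) = 5j − 39.
Set 5j − 39 = -24: j = 3.
C(13,3) = 286; 2^3 = 8; (-1)^10 = 1.
Coefficient = 286 · 8 · 1 = 2288.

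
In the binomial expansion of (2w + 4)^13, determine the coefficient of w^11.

2555904

The general term is C(13,j)·(2w)^j·(4)^(13-j); the w^11 term has j = 11.
C(13,11) = 78.
Coefficient = C(13,11) · 2^11 · 4^2 = 78 · 2048 · 16 = 2555904.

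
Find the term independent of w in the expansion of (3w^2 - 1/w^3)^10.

153090

General term: C(10,j)·(3w^2)^j·(-1/w^3)^(10-j), with w-exponent 2j − 3(10−j) = 5j − 30.
Set 5j − 30 = 0: j = 6.
C(10,6) = 210; 3^6 = 729; (-1)^4 = 1.
Coefficient = 210 · 729 · 1 = 153090.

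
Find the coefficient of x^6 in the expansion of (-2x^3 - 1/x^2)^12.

General term: C(12,j)·(-2x^3)^j·(-1/x^2)^(12-j), with x-exponent 3j − 2(12−j) = 5j − 24.
Set 5j − 24 = 6: j = 6.
C(12,6) = 924; (-2)^6 = 64; (-1)^6 = 1.
Coefficient = 924 · 64 · 1 = 59136.

59136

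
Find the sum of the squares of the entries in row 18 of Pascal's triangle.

9075135300

By Vandermonde's identity, Σ C(18,r)² = C(36,18) = 9075135300.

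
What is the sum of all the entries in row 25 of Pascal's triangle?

The entries of row 25 sum to 2^25 = 33554432.

33554432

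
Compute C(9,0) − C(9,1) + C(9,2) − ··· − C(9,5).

The partial alternating sum Σ_{k=0}^{5} (−1)^k C(9,k) = (−1)^5 C(8,5) = -56.

-56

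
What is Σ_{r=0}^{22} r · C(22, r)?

Differentiating (1+x)^22 and setting x=1: Σ r·C(22,r) = 22·2^21 = 46137344.

46137344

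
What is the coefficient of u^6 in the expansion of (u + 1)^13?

1716

The general term is C(13,j)·(u)^j·(1)^(13-j); the u^6 term has j = 6.
C(13,6) = 1716.
Coefficient = C(13,6) = 1716.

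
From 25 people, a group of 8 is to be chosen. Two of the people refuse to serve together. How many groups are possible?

All 8-subsets: C(25,8) = 1081575. Those containing both fixed elements: C(23,6) = 100947.
1081575 − 100947 = 980628.

980628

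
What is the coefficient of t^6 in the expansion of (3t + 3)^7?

15309

The general term is C(7,j)·(3t)^j·(3)^(7-j); the t^6 term has j = 6.
C(7,6) = 7.
Coefficient = C(7,6) · 3^6 · 3^1 = 7 · 729 · 3 = 15309.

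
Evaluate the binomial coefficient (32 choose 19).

C(32,19) = C(32,13) by symmetry.
C(32,13) = (32·31·30·29·28·27·26·25·24·23·22·21·20) / 13! = 2163102632570880000 / 6227020800 = 347373600.

347373600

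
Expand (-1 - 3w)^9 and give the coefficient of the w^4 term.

-10206

The general term is C(9,j)·(-1)^j·(-3w)^(9-j); the w^4 term has j = 5.
C(9,5) = 126.
Coefficient = C(9,5) · (-1)^5 · (-3)^4 = 126 · (-1) · 81 = -10206.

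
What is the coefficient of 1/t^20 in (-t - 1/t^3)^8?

8

General term: C(8,j)·(-t)^j·(-1/t^3)^(8-j), with t-exponent 1j − 3(8−j) = 4j − 24.
Set 4j − 24 = -20: j = 1.
C(8,1) = 8; (-1)^1 = -1; (-1)^7 = -1.
Coefficient = 8 · (-1) · (-1) = 8.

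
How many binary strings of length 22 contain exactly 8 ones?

319770

Choose the 8 positions: C(22,8) = 319770.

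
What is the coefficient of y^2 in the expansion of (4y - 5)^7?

The general term is C(7,j)·(4y)^j·(-5)^(7-j); the y^2 term has j = 2.
C(7,2) = 21.
Coefficient = C(7,2) · 4^2 · (-5)^5 = 21 · 16 · (-3125) = -1050000.

-1050000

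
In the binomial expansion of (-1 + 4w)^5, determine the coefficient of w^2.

The general term is C(5,j)·(-1)^j·(4w)^(5-j); the w^2 term has j = 3.
C(5,3) = 10.
Coefficient = C(5,3) · (-1)^3 · 4^2 = 10 · (-1) · 16 = -160.

-160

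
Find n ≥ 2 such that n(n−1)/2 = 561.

n(n−1)/2 = 561 ⇒ n(n−1) = 1122. Since 34·33 = 1122, n = 34.

34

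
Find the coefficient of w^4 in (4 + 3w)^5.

The general term is C(5,j)·(4)^j·(3w)^(5-j); the w^4 term has j = 1.
C(5,1) = 5.
Coefficient = C(5,1) · 4^1 · 3^4 = 5 · 4 · 81 = 1620.

1620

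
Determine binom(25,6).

177100

C(25,6) = (25·24·23·22·21·20) / 6! = 127512000 / 720 = 177100.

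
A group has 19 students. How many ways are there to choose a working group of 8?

This is C(19,8) = 75582.

75582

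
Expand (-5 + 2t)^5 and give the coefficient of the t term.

6250

The general term is C(5,j)·(-5)^j·(2t)^(5-j); the t^1 term has j = 4.
C(5,4) = 5.
Coefficient = C(5,4) · (-5)^4 · 2^1 = 5 · 625 · 2 = 6250.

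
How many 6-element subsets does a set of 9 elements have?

C(9,6) = C(9,3) by symmetry.
C(9,3) = (9·8·7) / 3! = 504 / 6 = 84.

84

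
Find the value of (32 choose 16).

601080390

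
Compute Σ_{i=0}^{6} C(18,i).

1 + 18 + 153 + 816 + 3060 + 8568 + 18564 = 31180.

31180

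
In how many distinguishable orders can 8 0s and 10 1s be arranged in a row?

Choose positions for the 0s: C(18,8) = 43758.

43758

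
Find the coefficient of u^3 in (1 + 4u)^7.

2240

The general term is C(7,j)·(1)^j·(4u)^(7-j); the u^3 term has j = 4.
C(7,4) = 35.
Coefficient = C(7,4) · 4^3 = 35 · 64 = 2240.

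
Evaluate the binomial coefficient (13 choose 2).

C(13,2) = (13·12) / 2! = 156 / 2 = 78.

78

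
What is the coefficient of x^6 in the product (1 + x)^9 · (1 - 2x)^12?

Coefficient of x^6 = Σ_{j} C(9,j)·1^j·C(12,6-j)·(-2)^(6-j) for j from 0 to 6.
= 59136 + (-228096) + 285120 + (-147840) + 33264 + (-3024) + 84 = -1356.

-1356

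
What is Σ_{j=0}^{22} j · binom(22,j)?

Differentiating (1+x)^22 and setting x=1: Σ j·C(22,j) = 22·2^21 = 46137344.

46137344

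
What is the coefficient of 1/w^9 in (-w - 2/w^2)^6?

192

General term: C(6,j)·(-w)^j·(-2/w^2)^(6-j), with w-exponent 1j − 2(6−j) = 3j − 12.
Set 3j − 12 = -9: j = 1.
C(6,1) = 6; (-1)^1 = -1; (-2)^5 = -32.
Coefficient = 6 · (-1) · (-32) = 192.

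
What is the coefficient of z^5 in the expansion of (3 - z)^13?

-8444007

The general term is C(13,j)·(3)^j·(-z)^(13-j); the z^5 term has j = 8.
C(13,8) = 1287.
Coefficient = C(13,8) · 3^8 · (-1)^5 = 1287 · 6561 · (-1) = -8444007.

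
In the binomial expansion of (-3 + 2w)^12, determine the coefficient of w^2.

The general term is C(12,j)·(-3)^j·(2w)^(12-j); the w^2 term has j = 10.
C(12,10) = 66.
Coefficient = C(12,10) · (-3)^10 · 2^2 = 66 · 59049 · 4 = 15588936.

15588936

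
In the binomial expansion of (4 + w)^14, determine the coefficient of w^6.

The general term is C(14,j)·(4)^j·(w)^(14-j); the w^6 term has j = 8.
C(14,8) = 3003.
Coefficient = C(14,8) · 4^8 = 3003 · 65536 = 196804608.

196804608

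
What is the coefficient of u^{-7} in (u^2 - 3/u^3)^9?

-30618

General term: C(9,j)·(u^2)^j·(-3/u^3)^(9-j), with u-exponent 2j − 3(9−j) = 5j − 27.
Set 5j − 27 = -7: j = 4.
C(9,4) = 126; 1^4 = 1; (-3)^5 = -243.
Coefficient = 126 · 1 · (-243) = -30618.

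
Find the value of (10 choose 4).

C(10,4) = (10·9·8·7) / 4! = 5040 / 24 = 210.

210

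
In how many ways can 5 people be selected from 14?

This is C(14,5) = 2002.

2002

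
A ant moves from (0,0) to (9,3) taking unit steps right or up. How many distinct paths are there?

220

Each path is a sequence of 12 steps with 9 rights: C(12,9) = 220.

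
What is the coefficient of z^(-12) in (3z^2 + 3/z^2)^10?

2657205

General term: C(10,j)·(3z^2)^j·(3/z^2)^(10-j), with z-exponent 2j − 2(10−j) = 4j − 20.
Set 4j − 20 = -12: j = 2.
C(10,2) = 45; 3^2 = 9; 3^8 = 6561.
Coefficient = 45 · 9 · 6561 = 2657205.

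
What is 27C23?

17550

C(27,23) = C(27,4) by symmetry.
C(27,4) = (27·26·25·24) / 4! = 421200 / 24 = 17550.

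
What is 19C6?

27132

C(19,6) = (19·18·17·16·15·14) / 6! = 19535040 / 720 = 27132.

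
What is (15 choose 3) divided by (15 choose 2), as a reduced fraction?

13/3

C(n,k+1)/C(n,k) = (n−k)/(k+1) = (15−2)/(2+1) = 13/3.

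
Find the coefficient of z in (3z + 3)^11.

1948617

The general term is C(11,j)·(3z)^j·(3)^(11-j); the z^1 term has j = 1.
C(11,1) = 11.
Coefficient = C(11,1) · 3^1 · 3^10 = 11 · 3 · 59049 = 1948617.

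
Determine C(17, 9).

C(17,9) = C(17,8) by symmetry.
C(17,8) = (17·16·15·14·13·12·11·10) / 8! = 980179200 / 40320 = 24310.

24310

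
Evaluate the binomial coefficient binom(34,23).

286097760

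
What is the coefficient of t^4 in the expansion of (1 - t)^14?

The general term is C(14,j)·(1)^j·(-t)^(14-j); the t^4 term has j = 10.
C(14,10) = 1001.
Coefficient = C(14,10) = 1001.

1001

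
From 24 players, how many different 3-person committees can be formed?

2024

This is C(24,3) = 2024.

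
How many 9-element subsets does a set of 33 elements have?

C(33,9) = (33·32·31·30·29·28·27·26·25) / 9! = 13995229248000 / 362880 = 38567100.

38567100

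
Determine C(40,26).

C(40,26) = C(40,14) by symmetry.
C(40,14) = (40·39·38·37·36·35·34·33·32·31·30·29·28·27) / 14! = 2023140487449489408000 / 87178291200 = 23206929840.

23206929840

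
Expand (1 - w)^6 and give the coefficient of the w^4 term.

15

The general term is C(6,j)·(1)^j·(-w)^(6-j); the w^4 term has j = 2.
C(6,2) = 15.
Coefficient = C(6,2) = 15.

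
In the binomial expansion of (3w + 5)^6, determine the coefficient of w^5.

The general term is C(6,j)·(3w)^j·(5)^(6-j); the w^5 term has j = 5.
C(6,5) = 6.
Coefficient = C(6,5) · 3^5 · 5^1 = 6 · 243 · 5 = 7290.

7290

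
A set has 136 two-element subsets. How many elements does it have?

n(n−1)/2 = 136 ⇒ n(n−1) = 272. Since 17·16 = 272, n = 17.

17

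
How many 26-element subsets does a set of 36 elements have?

C(36,26) = C(36,10) by symmetry.
C(36,10) = (36·35·34·33·32·31·30·29·28·27) / 10! = 922393263052800 / 3628800 = 254186856.

254186856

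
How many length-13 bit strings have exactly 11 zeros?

Choose the 11 positions: C(13,11) = 78.

78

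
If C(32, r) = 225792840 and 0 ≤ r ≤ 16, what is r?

C(32,r) increases on 0 ≤ r ≤ 16. C(32,11) = 129024480 and C(32,12) = 225792840, so r = 12.

12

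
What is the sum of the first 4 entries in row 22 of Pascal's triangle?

1 + 22 + 231 + 1540 = 1794.

1794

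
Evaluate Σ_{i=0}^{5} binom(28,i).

1 + 28 + 378 + 3276 + 20475 + 98280 = 122438.

122438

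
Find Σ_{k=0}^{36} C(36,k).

68719476736

Setting x = 1 in (1+x)^36 gives Σ C(36,k) = 2^36 = 68719476736.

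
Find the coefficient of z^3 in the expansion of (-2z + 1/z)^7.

-672

General term: C(7,j)·(-2z)^j·(1/z)^(7-j), with z-exponent 1j − 1(7−j) = 2j − 7.
Set 2j − 7 = 3: j = 5.
C(7,5) = 21; (-2)^5 = -32; 1^2 = 1.
Coefficient = 21 · (-32) · 1 = -672.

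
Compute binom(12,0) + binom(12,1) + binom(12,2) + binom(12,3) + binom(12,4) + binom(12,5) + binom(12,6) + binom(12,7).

1 + 12 + 66 + 220 + 495 + 792 + 924 + 792 = 3302.

3302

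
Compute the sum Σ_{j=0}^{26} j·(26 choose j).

Differentiating (1+x)^26 and setting x=1: Σ j·C(26,j) = 26·2^25 = 872415232.

872415232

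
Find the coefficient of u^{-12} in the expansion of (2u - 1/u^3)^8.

General term: C(8,j)·(2u)^j·(-1/u^3)^(8-j), with u-exponent 1j − 3(8−j) = 4j − 24.
Set 4j − 24 = -12: j = 3.
C(8,3) = 56; 2^3 = 8; (-1)^5 = -1.
Coefficient = 56 · 8 · (-1) = -448.

-448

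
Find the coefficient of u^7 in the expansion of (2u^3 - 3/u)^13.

270208224

General term: C(13,j)·(2u^3)^j·(-3/u)^(13-j), with u-exponent 3j − 1(13−j) = 4j − 13.
Set 4j − 13 = 7: j = 5.
C(13,5) = 1287; 2^5 = 32; (-3)^8 = 6561.
Coefficient = 1287 · 32 · 6561 = 270208224.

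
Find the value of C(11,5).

C(11,5) = (11·10·9·8·7) / 5! = 55440 / 120 = 462.

462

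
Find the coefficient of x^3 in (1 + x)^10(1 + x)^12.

(1 + x)^10(1 + x)^12 = (1 + x)^22, so the coefficient of x^3 is C(22,3)·1^3 = 1540·1 = 1540.

1540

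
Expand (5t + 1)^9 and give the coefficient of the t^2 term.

The general term is C(9,j)·(5t)^j·(1)^(9-j); the t^2 term has j = 2.
C(9,2) = 36.
Coefficient = C(9,2) · 5^2 = 36 · 25 = 900.

900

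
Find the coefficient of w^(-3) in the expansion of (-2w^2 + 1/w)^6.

General term: C(6,j)·(-2w^2)^j·(1/w)^(6-j), with w-exponent 2j − 1(6−j) = 3j − 6.
Set 3j − 6 = -3: j = 1.
C(6,1) = 6; (-2)^1 = -2; 1^5 = 1.
Coefficient = 6 · (-2) · 1 = -12.

-12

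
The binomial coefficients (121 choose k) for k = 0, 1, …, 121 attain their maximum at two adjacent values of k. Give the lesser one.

60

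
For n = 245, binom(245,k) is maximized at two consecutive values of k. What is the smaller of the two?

For odd n = 245, C(245,k) peaks at k = (n−1)/2 and (n+1)/2; the smaller is 122.

122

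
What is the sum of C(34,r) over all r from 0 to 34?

The entries of row 34 sum to 2^34 = 17179869184.

17179869184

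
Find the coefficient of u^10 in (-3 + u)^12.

594

The general term is C(12,j)·(-3)^j·(u)^(12-j); the u^10 term has j = 2.
C(12,2) = 66.
Coefficient = C(12,2) · (-3)^2 = 66 · 9 = 594.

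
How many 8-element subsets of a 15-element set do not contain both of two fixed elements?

All 8-subsets: C(15,8) = 6435. Those containing both fixed elements: C(13,6) = 1716.
6435 − 1716 = 4719.

4719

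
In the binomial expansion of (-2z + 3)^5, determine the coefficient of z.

-810

The general term is C(5,j)·(-2z)^j·(3)^(5-j); the z^1 term has j = 1.
C(5,1) = 5.
Coefficient = C(5,1) · (-2)^1 · 3^4 = 5 · (-2) · 81 = -810.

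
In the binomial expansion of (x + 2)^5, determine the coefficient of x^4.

10

The general term is C(5,j)·(x)^j·(2)^(5-j); the x^4 term has j = 4.
C(5,4) = 5.
Coefficient = C(5,4) · 2^1 = 5 · 2 = 10.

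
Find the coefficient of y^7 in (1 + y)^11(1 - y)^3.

Coefficient of y^7 = Σ_{j} C(11,j)·1^j·C(3,7-j)·(-1)^(7-j) for j from 4 to 7.
= (-330) + 1386 + (-1386) + 330 = 0.

0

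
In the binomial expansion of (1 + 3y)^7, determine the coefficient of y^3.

The general term is C(7,j)·(1)^j·(3y)^(7-j); the y^3 term has j = 4.
C(7,4) = 35.
Coefficient = C(7,4) · 3^3 = 35 · 27 = 945.

945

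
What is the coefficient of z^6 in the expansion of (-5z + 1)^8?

437500

The general term is C(8,j)·(-5z)^j·(1)^(8-j); the z^6 term has j = 6.
C(8,6) = 28.
Coefficient = C(8,6) · (-5)^6 = 28 · 15625 = 437500.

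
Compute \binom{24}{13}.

2496144

C(24,13) = C(24,11) by symmetry.
C(24,11) = (24·23·22·21·20·19·18·17·16·15·14) / 11! = 99638080819200 / 39916800 = 2496144.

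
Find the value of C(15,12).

455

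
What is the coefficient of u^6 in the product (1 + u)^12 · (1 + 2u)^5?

51908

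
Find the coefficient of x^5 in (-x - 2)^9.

-2016

The general term is C(9,j)·(-x)^j·(-2)^(9-j); the x^5 term has j = 5.
C(9,5) = 126.
Coefficient = C(9,5) · (-1)^5 · (-2)^4 = 126 · (-1) · 16 = -2016.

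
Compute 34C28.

1344904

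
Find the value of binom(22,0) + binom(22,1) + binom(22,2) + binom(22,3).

1794

1 + 22 + 231 + 1540 = 1794.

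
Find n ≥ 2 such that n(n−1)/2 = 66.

n(n−1)/2 = 66 ⇒ n(n−1) = 132. Since 12·11 = 132, n = 12.

12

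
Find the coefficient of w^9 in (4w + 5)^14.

1640038400000

The general term is C(14,j)·(4w)^j·(5)^(14-j); the w^9 term has j = 9.
C(14,9) = 2002.
Coefficient = C(14,9) · 4^9 · 5^5 = 2002 · 262144 · 3125 = 1640038400000.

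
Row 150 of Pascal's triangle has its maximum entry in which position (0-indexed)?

75

C(150,i) is maximized at i = 150/2 = 75.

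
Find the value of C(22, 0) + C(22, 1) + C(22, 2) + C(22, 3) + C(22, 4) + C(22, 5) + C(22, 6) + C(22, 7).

280600

1 + 22 + 231 + 1540 + 7315 + 26334 + 74613 + 170544 = 280600.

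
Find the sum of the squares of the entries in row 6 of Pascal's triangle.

Σ C(6,i)² is the coefficient of x^6 in (1+x)^6(1+x)^6 = (1+x)^12, i.e. C(12,6) = 924.

924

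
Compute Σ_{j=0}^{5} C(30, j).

174437

1 + 30 + 435 + 4060 + 27405 + 142506 = 174437.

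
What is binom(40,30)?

847660528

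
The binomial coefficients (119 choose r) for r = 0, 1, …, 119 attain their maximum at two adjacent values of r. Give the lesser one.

59

For odd n = 119, C(119,r) peaks at r = (n−1)/2 and (n+1)/2; the lesser is 59.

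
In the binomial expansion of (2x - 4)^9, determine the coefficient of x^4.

The general term is C(9,j)·(2x)^j·(-4)^(9-j); the x^4 term has j = 4.
C(9,4) = 126.
Coefficient = C(9,4) · 2^4 · (-4)^5 = 126 · 16 · (-1024) = -2064384.

-2064384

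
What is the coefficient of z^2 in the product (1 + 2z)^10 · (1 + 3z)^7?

Coefficient of z^2 = Σ_{j} C(10,j)·2^j·C(7,2-j)·3^(2-j) for j from 0 to 2.
= 189 + 420 + 180 = 789.

789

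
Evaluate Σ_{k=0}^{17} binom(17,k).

131072

The entries of row 17 sum to 2^17 = 131072.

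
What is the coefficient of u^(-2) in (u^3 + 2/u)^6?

General term: C(6,j)·(u^3)^j·(2/u)^(6-j), with u-exponent 3j − 1(6−j) = 4j − 6.
Set 4j − 6 = -2: j = 1.
C(6,1) = 6; 1^1 = 1; 2^5 = 32.
Coefficient = 6 · 1 · 32 = 192.

192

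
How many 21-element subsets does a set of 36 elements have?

C(36,21) = C(36,15) by symmetry.
C(36,15) = (36·35·34·33·32·31·30·29·28·27·26·25·24·23·22) / 15! = 7281003461233582080000 / 1307674368000 = 5567902560.

5567902560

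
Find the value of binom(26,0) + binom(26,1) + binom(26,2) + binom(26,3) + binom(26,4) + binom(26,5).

1 + 26 + 325 + 2600 + 14950 + 65780 = 83682.

83682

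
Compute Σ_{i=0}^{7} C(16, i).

26333

1 + 16 + 120 + 560 + 1820 + 4368 + 8008 + 11440 = 26333.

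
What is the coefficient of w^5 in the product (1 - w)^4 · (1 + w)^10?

-38

Coefficient of w^5 = Σ_{j} C(4,j)·(-1)^j·C(10,5-j)·1^(5-j) for j from 0 to 4.
= 252 + (-840) + 720 + (-180) + 10 = -38.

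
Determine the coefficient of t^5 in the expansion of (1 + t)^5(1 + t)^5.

252

(1 + t)^5(1 + t)^5 = (1 + t)^10, so the coefficient of t^5 is C(10,5)·1^5 = 252·1 = 252.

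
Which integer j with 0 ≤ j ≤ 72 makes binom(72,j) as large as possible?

36

C(72,j) is maximized at j = 72/2 = 36.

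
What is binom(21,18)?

1330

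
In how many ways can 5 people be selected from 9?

This is C(9,5) = 126.

126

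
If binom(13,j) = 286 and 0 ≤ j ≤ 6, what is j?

3

C(13,j) increases on 0 ≤ j ≤ 6. C(13,2) = 78 and C(13,3) = 286, so j = 3.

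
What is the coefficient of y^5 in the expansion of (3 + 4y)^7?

The general term is C(7,j)·(3)^j·(4y)^(7-j); the y^5 term has j = 2.
C(7,2) = 21.
Coefficient = C(7,2) · 3^2 · 4^5 = 21 · 9 · 1024 = 193536.

193536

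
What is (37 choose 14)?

C(37,14) = (37·36·35·34·33·32·31·30·29·28·27·26·25·24) / 14! = 532405391434076160000 / 87178291200 = 6107086800.

6107086800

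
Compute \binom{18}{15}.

816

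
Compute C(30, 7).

2035800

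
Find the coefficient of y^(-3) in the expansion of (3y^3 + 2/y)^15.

General term: C(15,j)·(3y^3)^j·(2/y)^(15-j), with y-exponent 3j − 1(15−j) = 4j − 15.
Set 4j − 15 = -3: j = 3.
C(15,3) = 455; 3^3 = 27; 2^12 = 4096.
Coefficient = 455 · 27 · 4096 = 50319360.

50319360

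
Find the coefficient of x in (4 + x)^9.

589824

The general term is C(9,j)·(4)^j·(x)^(9-j); the x^1 term has j = 8.
C(9,8) = 9.
Coefficient = C(9,8) · 4^8 = 9 · 65536 = 589824.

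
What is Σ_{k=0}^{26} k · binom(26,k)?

872415232

Since k·C(26,k) = 26·C(25,k−1), the sum is 26·2^25 = 26·33554432 = 872415232.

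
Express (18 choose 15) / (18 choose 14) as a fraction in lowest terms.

C(n,k+1)/C(n,k) = (n−k)/(k+1) = (18−14)/(14+1) = 4/15.

4/15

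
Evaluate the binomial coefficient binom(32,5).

201376

C(32,5) = (32·31·30·29·28) / 5! = 24165120 / 120 = 201376.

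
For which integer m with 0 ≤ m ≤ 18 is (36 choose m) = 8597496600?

C(36,m) increases on 0 ≤ m ≤ 18. C(36,16) = 7307872110 and C(36,17) = 8597496600, so m = 17.

17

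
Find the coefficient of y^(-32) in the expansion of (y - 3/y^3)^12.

-2125764

General term: C(12,j)·(y)^j·(-3/y^3)^(12-j), with y-exponent 1j − 3(12−j) = 4j − 36.
Set 4j − 36 = -32: j = 1.
C(12,1) = 12; 1^1 = 1; (-3)^11 = -177147.
Coefficient = 12 · 1 · (-177147) = -2125764.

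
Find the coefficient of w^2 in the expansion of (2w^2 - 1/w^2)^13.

219648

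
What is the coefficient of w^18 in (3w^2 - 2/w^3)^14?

General term: C(14,j)·(3w^2)^j·(-2/w^3)^(14-j), with w-exponent 2j − 3(14−j) = 5j − 42.
Set 5j − 42 = 18: j = 12.
C(14,12) = 91; 3^12 = 531441; (-2)^2 = 4.
Coefficient = 91 · 531441 · 4 = 193444524.

193444524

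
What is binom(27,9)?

4686825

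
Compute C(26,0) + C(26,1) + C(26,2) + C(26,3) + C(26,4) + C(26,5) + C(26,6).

1 + 26 + 325 + 2600 + 14950 + 65780 + 230230 = 313912.

313912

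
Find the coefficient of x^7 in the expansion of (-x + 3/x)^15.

General term: C(15,j)·(-x)^j·(3/x)^(15-j), with x-exponent 1j − 1(15−j) = 2j − 15.
Set 2j − 15 = 7: j = 11.
C(15,11) = 1365; (-1)^11 = -1; 3^4 = 81.
Coefficient = 1365 · (-1) · 81 = -110565.

-110565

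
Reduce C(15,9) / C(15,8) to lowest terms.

C(n,k+1)/C(n,k) = (n−k)/(k+1) = (15−8)/(8+1) = 7/9.

7/9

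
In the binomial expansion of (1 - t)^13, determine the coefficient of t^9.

-715

The general term is C(13,j)·(1)^j·(-t)^(13-j); the t^9 term has j = 4.
C(13,4) = 715.
Coefficient = C(13,4) · (-1)^9 = 715 · (-1) = -715.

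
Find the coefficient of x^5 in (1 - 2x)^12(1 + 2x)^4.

Coefficient of x^5 = Σ_{j} C(12,j)·(-2)^j·C(4,5-j)·2^(5-j) for j from 1 to 5.
= (-384) + 8448 + (-42240) + 63360 + (-25344) = 3840.

3840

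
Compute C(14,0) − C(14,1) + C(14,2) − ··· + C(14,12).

13

The partial alternating sum Σ_{k=0}^{12} (−1)^k C(14,k) = (−1)^12 C(13,12) = 13.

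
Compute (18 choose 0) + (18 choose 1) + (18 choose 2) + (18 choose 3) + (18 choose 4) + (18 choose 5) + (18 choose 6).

1 + 18 + 153 + 816 + 3060 + 8568 + 18564 = 31180.

31180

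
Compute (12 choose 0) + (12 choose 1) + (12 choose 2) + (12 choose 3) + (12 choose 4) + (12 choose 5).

1586

1 + 12 + 66 + 220 + 495 + 792 = 1586.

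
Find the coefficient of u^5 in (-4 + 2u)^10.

-8257536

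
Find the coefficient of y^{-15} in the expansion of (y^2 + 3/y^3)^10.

General term: C(10,j)·(y^2)^j·(3/y^3)^(10-j), with y-exponent 2j − 3(10−j) = 5j − 30.
Set 5j − 30 = -15: j = 3.
C(10,3) = 120; 1^3 = 1; 3^7 = 2187.
Coefficient = 120 · 1 · 2187 = 262440.

262440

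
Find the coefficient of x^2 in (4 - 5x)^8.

The general term is C(8,j)·(4)^j·(-5x)^(8-j); the x^2 term has j = 6.
C(8,6) = 28.
Coefficient = C(8,6) · 4^6 · (-5)^2 = 28 · 4096 · 25 = 2867200.

2867200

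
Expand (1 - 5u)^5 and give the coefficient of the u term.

-25

The general term is C(5,j)·(1)^j·(-5u)^(5-j); the u^1 term has j = 4.
C(5,4) = 5.
Coefficient = C(5,4) · (-5)^1 = 5 · (-5) = -25.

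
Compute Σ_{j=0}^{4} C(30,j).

31931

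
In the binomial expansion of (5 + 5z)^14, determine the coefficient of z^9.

The general term is C(14,j)·(5)^j·(5z)^(14-j); the z^9 term has j = 5.
C(14,5) = 2002.
Coefficient = C(14,5) · 5^5 · 5^9 = 2002 · 3125 · 1953125 = 12219238281250.

12219238281250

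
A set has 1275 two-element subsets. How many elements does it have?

n(n−1)/2 = 1275 ⇒ n(n−1) = 2550. Since 51·50 = 2550, n = 51.

51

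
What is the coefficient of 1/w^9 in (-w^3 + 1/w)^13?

-13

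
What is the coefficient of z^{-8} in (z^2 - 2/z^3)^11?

29568

General term: C(11,j)·(z^2)^j·(-2/z^3)^(11-j), with z-exponent 2j − 3(11−j) = 5j − 33.
Set 5j − 33 = -8: j = 5.
C(11,5) = 462; 1^5 = 1; (-2)^6 = 64.
Coefficient = 462 · 1 · 64 = 29568.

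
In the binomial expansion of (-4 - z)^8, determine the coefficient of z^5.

3584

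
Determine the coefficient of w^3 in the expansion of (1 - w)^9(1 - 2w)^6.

Coefficient of w^3 = Σ_{j} C(9,j)·(-1)^j·C(6,3-j)·(-2)^(3-j) for j from 0 to 3.
= (-160) + (-540) + (-432) + (-84) = -1216.

-1216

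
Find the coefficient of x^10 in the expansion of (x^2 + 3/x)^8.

252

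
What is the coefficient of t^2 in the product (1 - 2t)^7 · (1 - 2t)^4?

220

Coefficient of t^2 = Σ_{j} C(7,j)·(-2)^j·C(4,2-j)·(-2)^(2-j) for j from 0 to 2.
= 24 + 112 + 84 = 220.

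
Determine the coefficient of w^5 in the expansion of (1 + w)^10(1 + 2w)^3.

3312

Coefficient of w^5 = Σ_{j} C(10,j)·1^j·C(3,5-j)·2^(5-j) for j from 2 to 5.
= 360 + 1440 + 1260 + 252 = 3312.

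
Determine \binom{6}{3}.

20

C(6,3) = (6·5·4) / 3! = 120 / 6 = 20.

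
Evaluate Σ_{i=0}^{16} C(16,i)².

601080390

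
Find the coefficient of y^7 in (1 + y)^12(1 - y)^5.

176

Coefficient of y^7 = Σ_{j} C(12,j)·1^j·C(5,7-j)·(-1)^(7-j) for j from 2 to 7.
= (-66) + 1100 + (-4950) + 7920 + (-4620) + 792 = 176.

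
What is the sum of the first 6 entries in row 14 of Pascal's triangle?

1 + 14 + 91 + 364 + 1001 + 2002 = 3473.

3473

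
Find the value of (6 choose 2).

15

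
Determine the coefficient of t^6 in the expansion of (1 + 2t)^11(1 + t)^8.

386260

Coefficient of t^6 = Σ_{j} C(11,j)·2^j·C(8,6-j)·1^(6-j) for j from 0 to 6.
= 28 + 1232 + 15400 + 73920 + 147840 + 118272 + 29568 = 386260.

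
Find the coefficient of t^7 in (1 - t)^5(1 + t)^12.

176

Coefficient of t^7 = Σ_{j} C(5,j)·(-1)^j·C(12,7-j)·1^(7-j) for j from 0 to 5.
= 792 + (-4620) + 7920 + (-4950) + 1100 + (-66) = 176.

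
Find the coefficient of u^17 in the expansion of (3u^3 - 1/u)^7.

-5103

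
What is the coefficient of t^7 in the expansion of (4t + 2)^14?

7197425664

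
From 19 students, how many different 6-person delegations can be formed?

27132

This is C(19,6) = 27132.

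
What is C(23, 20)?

1771

C(23,20) = C(23,3) by symmetry.
C(23,3) = (23·22·21) / 3! = 10626 / 6 = 1771.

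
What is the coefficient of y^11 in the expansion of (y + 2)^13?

312

The general term is C(13,j)·(y)^j·(2)^(13-j); the y^11 term has j = 11.
C(13,11) = 78.
Coefficient = C(13,11) · 2^2 = 78 · 4 = 312.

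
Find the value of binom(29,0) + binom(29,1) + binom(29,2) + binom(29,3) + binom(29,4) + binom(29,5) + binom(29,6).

1 + 29 + 406 + 3654 + 23751 + 118755 + 475020 = 621616.

621616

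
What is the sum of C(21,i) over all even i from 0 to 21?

Even-i terms of row 21 sum to 2^20 = 1048576.

1048576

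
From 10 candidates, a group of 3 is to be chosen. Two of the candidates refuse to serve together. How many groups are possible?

All 3-subsets: C(10,3) = 120. Those containing both fixed elements: C(8,1) = 8.
120 − 8 = 112.

112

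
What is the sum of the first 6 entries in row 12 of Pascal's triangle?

1586

1 + 12 + 66 + 220 + 495 + 792 = 1586.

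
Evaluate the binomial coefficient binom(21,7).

116280

C(21,7) = (21·20·19·18·17·16·15) / 7! = 586051200 / 5040 = 116280.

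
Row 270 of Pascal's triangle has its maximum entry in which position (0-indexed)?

135

C(270,k) is maximized at k = 270/2 = 135.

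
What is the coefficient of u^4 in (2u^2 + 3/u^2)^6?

2160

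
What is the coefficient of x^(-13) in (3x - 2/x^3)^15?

-5404164480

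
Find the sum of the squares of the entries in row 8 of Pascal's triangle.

12870

Σ C(8,r)² is the coefficient of x^8 in (1+x)^8(1+x)^8 = (1+x)^16, i.e. C(16,8) = 12870.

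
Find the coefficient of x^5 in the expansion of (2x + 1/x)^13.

General term: C(13,j)·(2x)^j·(1/x)^(13-j), with x-exponent 1j − 1(13−j) = 2j − 13.
Set 2j − 13 = 5: j = 9.
C(13,9) = 715; 2^9 = 512; 1^4 = 1.
Coefficient = 715 · 512 · 1 = 366080.

366080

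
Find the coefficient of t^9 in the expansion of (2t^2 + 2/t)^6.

General term: C(6,j)·(2t^2)^j·(2/t)^(6-j), with t-exponent 2j − 1(6−j) = 3j − 6.
Set 3j − 6 = 9: j = 5.
C(6,5) = 6; 2^5 = 32; 2^1 = 2.
Coefficient = 6 · 32 · 2 = 384.

384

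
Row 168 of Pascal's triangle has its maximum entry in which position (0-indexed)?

C(168,i) is maximized at i = 168/2 = 84.

84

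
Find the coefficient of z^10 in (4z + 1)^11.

11534336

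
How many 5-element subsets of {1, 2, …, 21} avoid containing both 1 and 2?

All 5-subsets: C(21,5) = 20349. Those containing both fixed elements: C(19,3) = 969.
20349 − 969 = 19380.

19380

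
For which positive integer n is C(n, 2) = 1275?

51

n(n−1)/2 = 1275 ⇒ n(n−1) = 2550. Since 51·50 = 2550, n = 51.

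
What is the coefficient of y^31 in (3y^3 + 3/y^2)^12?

6377292

General term: C(12,j)·(3y^3)^j·(3/y^2)^(12-j), with y-exponent 3j − 2(12−j) = 5j − 24.
Set 5j − 24 = 31: j = 11.
C(12,11) = 12; 3^11 = 177147; 3^1 = 3.
Coefficient = 12 · 177147 · 3 = 6377292.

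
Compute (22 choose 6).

74613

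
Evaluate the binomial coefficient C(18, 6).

C(18,6) = (18·17·16·15·14·13) / 6! = 13366080 / 720 = 18564.

18564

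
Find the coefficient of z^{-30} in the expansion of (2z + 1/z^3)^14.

General term: C(14,j)·(2z)^j·(1/z^3)^(14-j), with z-exponent 1j − 3(14−j) = 4j − 42.
Set 4j − 42 = -30: j = 3.
C(14,3) = 364; 2^3 = 8; 1^11 = 1.
Coefficient = 364 · 8 · 1 = 2912.

2912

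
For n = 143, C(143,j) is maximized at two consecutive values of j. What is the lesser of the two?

For odd n = 143, C(143,j) peaks at j = (n−1)/2 and (n+1)/2; the lesser is 71.

71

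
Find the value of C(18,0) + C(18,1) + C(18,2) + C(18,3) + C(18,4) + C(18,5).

12616

1 + 18 + 153 + 816 + 3060 + 8568 = 12616.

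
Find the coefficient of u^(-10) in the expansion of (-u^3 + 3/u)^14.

-22320522

General term: C(14,j)·(-u^3)^j·(3/u)^(14-j), with u-exponent 3j − 1(14−j) = 4j − 14.
Set 4j − 14 = -10: j = 1.
C(14,1) = 14; (-1)^1 = -1; 3^13 = 1594323.
Coefficient = 14 · (-1) · 1594323 = -22320522.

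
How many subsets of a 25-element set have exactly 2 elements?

300

Choose the 2 positions: C(25,2) = 300.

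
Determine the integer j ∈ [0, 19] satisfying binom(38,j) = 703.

C(38,j) increases on 0 ≤ j ≤ 19. C(38,1) = 38 and C(38,2) = 703, so j = 2.

2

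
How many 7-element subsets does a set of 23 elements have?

245157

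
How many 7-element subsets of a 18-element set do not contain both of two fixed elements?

27456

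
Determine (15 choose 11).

1365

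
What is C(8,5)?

56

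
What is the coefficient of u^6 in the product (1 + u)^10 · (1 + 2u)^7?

Coefficient of u^6 = Σ_{j} C(10,j)·1^j·C(7,6-j)·2^(6-j) for j from 0 to 6.
= 448 + 6720 + 25200 + 33600 + 17640 + 3528 + 210 = 87346.

87346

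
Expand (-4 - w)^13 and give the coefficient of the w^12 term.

-52

The general term is C(13,j)·(-4)^j·(-w)^(13-j); the w^12 term has j = 1.
C(13,1) = 13.
Coefficient = C(13,1) · (-4)^1 = 13 · (-4) = -52.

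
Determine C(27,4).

17550

C(27,4) = (27·26·25·24) / 4! = 421200 / 24 = 17550.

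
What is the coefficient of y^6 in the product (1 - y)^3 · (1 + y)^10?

-36

Coefficient of y^6 = Σ_{j} C(3,j)·(-1)^j·C(10,6-j)·1^(6-j) for j from 0 to 3.
= 210 + (-756) + 630 + (-120) = -36.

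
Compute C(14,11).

C(14,11) = C(14,3) by symmetry.
C(14,3) = (14·13·12) / 3! = 2184 / 6 = 364.

364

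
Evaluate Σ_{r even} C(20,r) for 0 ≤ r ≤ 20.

524288

Even-r terms of row 20 sum to 2^19 = 524288.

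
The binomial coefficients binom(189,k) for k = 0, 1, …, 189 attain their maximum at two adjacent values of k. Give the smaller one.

94

For odd n = 189, C(189,k) peaks at k = (n−1)/2 and (n+1)/2; the smaller is 94.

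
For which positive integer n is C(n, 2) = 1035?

n(n−1)/2 = 1035 ⇒ n(n−1) = 2070. Since 46·45 = 2070, n = 46.

46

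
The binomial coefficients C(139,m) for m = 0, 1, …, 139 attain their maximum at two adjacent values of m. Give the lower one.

69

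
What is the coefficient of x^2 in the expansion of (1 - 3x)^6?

135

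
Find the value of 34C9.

52451256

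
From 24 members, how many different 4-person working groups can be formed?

This is C(24,4) = 10626.

10626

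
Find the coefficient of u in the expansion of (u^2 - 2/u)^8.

-1792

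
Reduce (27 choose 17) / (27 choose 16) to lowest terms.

11/17

C(n,k+1)/C(n,k) = (n−k)/(k+1) = (27−16)/(16+1) = 11/17.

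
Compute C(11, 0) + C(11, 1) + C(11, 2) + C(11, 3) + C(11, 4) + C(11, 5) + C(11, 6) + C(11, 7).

1 + 11 + 55 + 165 + 330 + 462 + 462 + 330 = 1816.

1816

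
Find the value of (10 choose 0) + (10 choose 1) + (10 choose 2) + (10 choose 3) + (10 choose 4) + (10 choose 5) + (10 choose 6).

1 + 10 + 45 + 120 + 210 + 252 + 210 = 848.

848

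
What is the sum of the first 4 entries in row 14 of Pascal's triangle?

470

1 + 14 + 91 + 364 = 470.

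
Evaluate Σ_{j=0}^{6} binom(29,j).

1 + 29 + 406 + 3654 + 23751 + 118755 + 475020 = 621616.

621616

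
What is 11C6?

C(11,6) = C(11,5) by symmetry.
C(11,5) = (11·10·9·8·7) / 5! = 55440 / 120 = 462.

462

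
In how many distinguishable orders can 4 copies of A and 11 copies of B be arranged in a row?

Choose positions for the A's: C(15,4) = 1365.

1365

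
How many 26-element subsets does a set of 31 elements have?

169911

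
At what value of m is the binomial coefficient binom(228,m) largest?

114

C(228,m) is maximized at m = 228/2 = 114.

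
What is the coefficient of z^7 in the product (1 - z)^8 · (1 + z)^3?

-22

Coefficient of z^7 = Σ_{j} C(8,j)·(-1)^j·C(3,7-j)·1^(7-j) for j from 4 to 7.
= 70 + (-168) + 84 + (-8) = -22.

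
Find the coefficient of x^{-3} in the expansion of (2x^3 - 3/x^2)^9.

489888

General term: C(9,j)·(2x^3)^j·(-3/x^2)^(9-j), with x-exponent 3j − 2(9−j) = 5j − 18.
Set 5j − 18 = -3: j = 3.
C(9,3) = 84; 2^3 = 8; (-3)^6 = 729.
Coefficient = 84 · 8 · 729 = 489888.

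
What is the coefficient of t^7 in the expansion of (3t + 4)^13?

15371845632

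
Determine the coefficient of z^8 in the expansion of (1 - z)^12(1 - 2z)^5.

155375

Coefficient of z^8 = Σ_{j} C(12,j)·(-1)^j·C(5,8-j)·(-2)^(8-j) for j from 3 to 8.
= 7040 + 39600 + 63360 + 36960 + 7920 + 495 = 155375.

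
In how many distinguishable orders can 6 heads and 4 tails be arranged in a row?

210

Choose positions for the heads: C(10,6) = 210.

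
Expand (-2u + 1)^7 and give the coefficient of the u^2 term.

84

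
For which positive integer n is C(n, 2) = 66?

12

n(n−1)/2 = 66 ⇒ n(n−1) = 132. Since 12·11 = 132, n = 12.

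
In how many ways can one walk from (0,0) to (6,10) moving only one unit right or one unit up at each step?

8008

Each path is a sequence of 16 steps with 6 rights: C(16,6) = 8008.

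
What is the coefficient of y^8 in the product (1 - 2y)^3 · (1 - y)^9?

2241

Coefficient of y^8 = Σ_{j} C(3,j)·(-2)^j·C(9,8-j)·(-1)^(8-j) for j from 0 to 3.
= 9 + 216 + 1008 + 1008 = 2241.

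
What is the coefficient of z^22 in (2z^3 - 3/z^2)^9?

-6912

General term: C(9,j)·(2z^3)^j·(-3/z^2)^(9-j), with z-exponent 3j − 2(9−j) = 5j − 18.
Set 5j − 18 = 22: j = 8.
C(9,8) = 9; 2^8 = 256; (-3)^1 = -3.
Coefficient = 9 · 256 · (-3) = -6912.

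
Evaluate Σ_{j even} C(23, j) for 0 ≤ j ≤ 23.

Half of (1+1)^23 + (1−1)^23 gives the even-index sum: 2^22 = 4194304.

4194304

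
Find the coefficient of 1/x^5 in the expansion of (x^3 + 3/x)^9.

General term: C(9,j)·(x^3)^j·(3/x)^(9-j), with x-exponent 3j − 1(9−j) = 4j − 9.
Set 4j − 9 = -5: j = 1.
C(9,1) = 9; 1^1 = 1; 3^8 = 6561.
Coefficient = 9 · 1 · 6561 = 59049.

59049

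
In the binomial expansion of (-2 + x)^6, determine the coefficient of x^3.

-160

The general term is C(6,j)·(-2)^j·(x)^(6-j); the x^3 term has j = 3.
C(6,3) = 20.
Coefficient = C(6,3) · (-2)^3 = 20 · (-8) = -160.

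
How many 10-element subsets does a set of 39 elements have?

C(39,10) = (39·38·37·36·35·34·33·32·31·30) / 10! = 2306992893004800 / 3628800 = 635745396.

635745396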